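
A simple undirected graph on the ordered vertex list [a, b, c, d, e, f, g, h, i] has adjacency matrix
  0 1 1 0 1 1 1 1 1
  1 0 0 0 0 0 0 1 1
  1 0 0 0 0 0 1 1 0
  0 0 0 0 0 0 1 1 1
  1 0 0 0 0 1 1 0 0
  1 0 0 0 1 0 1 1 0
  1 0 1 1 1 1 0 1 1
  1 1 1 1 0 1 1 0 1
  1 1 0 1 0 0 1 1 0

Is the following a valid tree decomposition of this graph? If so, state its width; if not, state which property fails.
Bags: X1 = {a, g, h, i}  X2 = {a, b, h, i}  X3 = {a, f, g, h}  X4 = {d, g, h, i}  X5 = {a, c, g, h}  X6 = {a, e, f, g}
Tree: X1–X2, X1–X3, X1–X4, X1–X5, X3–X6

Yes; width 3.

Vertex coverage: the bags together contain {a, b, c, d, e, f, g, h, i}, the full vertex set. Edge coverage: each edge of G has both endpoints in at least one bag. Running intersection: for every vertex, the bags containing it form a connected subtree. All three properties hold, so this is a valid tree decomposition of width max|bag| − 1 = 3, and hence tw(G) ≤ 3.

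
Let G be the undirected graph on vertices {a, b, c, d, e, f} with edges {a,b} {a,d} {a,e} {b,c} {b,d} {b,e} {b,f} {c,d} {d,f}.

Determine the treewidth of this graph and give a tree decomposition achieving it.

Treewidth 2.
One such decomposition:
Bags: B1 = {a, b, e}  B2 = {a, b, d}  B3 = {b, c, d}  B4 = {b, d, f}
Tree: B1–B2, B2–B3, B3–B4

The largest bag has 3 vertices, giving width 2; this decomposition certifies tw(G) ≤ 2. On the other hand G contains the 3-clique {b, d, f}. A clique must lie in a single bag of any decomposition, so no decomposition can have width below 2. Combining the bounds, tw(G) = 2.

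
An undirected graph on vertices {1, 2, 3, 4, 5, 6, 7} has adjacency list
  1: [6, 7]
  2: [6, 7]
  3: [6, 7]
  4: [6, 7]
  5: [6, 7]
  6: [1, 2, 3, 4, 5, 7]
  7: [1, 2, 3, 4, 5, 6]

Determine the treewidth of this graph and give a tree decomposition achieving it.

Treewidth 2.
One optimal decomposition is:
Bags: B1 = {5, 6, 7}  B2 = {4, 6, 7}  B3 = {3, 6, 7}  B4 = {2, 6, 7}  B5 = {1, 6, 7}
Tree: B1–B2, B2–B3, B3–B4, B4–B5

Each bag holds 3 vertices, so the decomposition has width 2, which upper-bounds the treewidth. On the other hand G contains the 3-clique {1, 6, 7}. A clique must lie in a single bag of any decomposition, so no decomposition can have width below 2. The upper and lower bounds meet at 2, so that is the treewidth.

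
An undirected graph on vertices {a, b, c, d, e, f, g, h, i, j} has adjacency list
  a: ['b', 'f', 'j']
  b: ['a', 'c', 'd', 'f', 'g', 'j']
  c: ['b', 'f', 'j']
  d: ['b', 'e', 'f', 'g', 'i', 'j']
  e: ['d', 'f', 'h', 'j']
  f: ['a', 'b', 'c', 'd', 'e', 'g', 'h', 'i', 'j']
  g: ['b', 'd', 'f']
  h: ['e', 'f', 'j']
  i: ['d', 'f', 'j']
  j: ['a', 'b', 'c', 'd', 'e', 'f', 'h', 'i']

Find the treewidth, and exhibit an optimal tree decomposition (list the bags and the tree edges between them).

Treewidth 3.
One such decomposition:
Bags: B1 = {b, d, f, j}  B2 = {d, f, i, j}  B3 = {b, c, f, j}  B4 = {a, b, f, j}  B5 = {d, e, f, j}  B6 = {e, f, h, j}  B7 = {b, d, f, g}
Tree: B1–B2, B1–B3, B3–B4, B1–B5, B5–B6, B1–B7

Each bag holds 4 vertices, so the decomposition has width 3, which upper-bounds the treewidth. On the other hand G contains the 4-clique {b, d, f, g}. A clique must lie in a single bag of any decomposition, so no decomposition can have width below 3. Therefore the treewidth is 3.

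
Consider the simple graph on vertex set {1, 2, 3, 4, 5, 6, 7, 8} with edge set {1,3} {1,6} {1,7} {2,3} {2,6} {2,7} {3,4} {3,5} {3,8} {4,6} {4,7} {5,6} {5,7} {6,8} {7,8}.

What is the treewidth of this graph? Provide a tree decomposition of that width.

The largest bag has 4 vertices, giving width 3; this decomposition certifies tw(G) ≤ 3. For the lower bound: the 4 vertex sets {3,8}, {1,6}, {7}, {5} are disjoint, each induces a connected subgraph, and every pair is joined by at least one edge of G. Contracting each set to a single vertex therefore yields K_{4} as a minor, and since treewidth is minor-monotone, tw(G) ≥ tw(K_{4}) = 3. Hence tw(G) = 3 exactly.

Treewidth 3.
One such decomposition:
Bags: B1 = {3, 6, 7, 8}  B2 = {1, 3, 6, 7}  B3 = {3, 5, 6, 7}  B4 = {2, 3, 6, 7}  B5 = {3, 4, 6, 7}
Tree: B1–B2, B2–B3, B3–B4, B4–B5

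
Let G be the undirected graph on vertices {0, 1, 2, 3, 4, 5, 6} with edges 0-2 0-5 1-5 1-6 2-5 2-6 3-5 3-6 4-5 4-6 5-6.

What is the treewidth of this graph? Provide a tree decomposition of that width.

Treewidth 2.
Bags: B1 = {3, 5, 6}  B2 = {1, 5, 6}  B3 = {2, 5, 6}  B4 = {0, 2, 5}  B5 = {4, 5, 6}
Tree: B1–B2, B1–B3, B3–B4, B1–B5

The largest bag has 3 vertices, giving width 2; this decomposition certifies tw(G) ≤ 2. Conversely, {0, 2, 5} is a clique of size 3, and the vertices of any clique must share a bag in every tree decomposition; so some bag has ≥ 3 vertices and tw(G) ≥ 2. Combining the bounds, tw(G) = 2.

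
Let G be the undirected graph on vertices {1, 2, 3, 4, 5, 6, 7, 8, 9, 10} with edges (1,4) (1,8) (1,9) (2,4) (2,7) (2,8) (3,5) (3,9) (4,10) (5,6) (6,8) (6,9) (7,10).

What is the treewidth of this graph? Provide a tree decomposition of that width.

Every bag has size at most 3, so the width is 3 − 1 = 2 and tw(G) ≤ 2. Since 5–3–9–6–5 is a cycle in G, G is not acyclic. Forests are exactly the graphs of treewidth ≤ 1, so tw(G) ≥ 2. Combining the bounds, tw(G) = 2.

Treewidth 2.
Bags: B1 = {3, 5, 6}  B2 = {3, 6, 9}  B3 = {6, 8, 9}  B4 = {1, 8, 9}  B5 = {1, 2, 8}  B6 = {1, 2, 4}  B7 = {2, 4, 7}  B8 = {4, 7, 10}
Tree: B1–B2, B2–B3, B3–B4, B4–B5, B5–B6, B6–B7, B7–B8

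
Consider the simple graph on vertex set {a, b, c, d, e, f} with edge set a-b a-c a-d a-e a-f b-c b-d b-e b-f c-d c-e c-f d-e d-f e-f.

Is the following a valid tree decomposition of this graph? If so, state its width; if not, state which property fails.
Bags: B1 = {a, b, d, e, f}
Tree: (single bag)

A tree decomposition must satisfy three properties: every vertex lies in some bag; for every edge, both endpoints lie together in some bag; and for every vertex, the bags containing it form a connected subtree. Here vertex c appears in no bag, so the decomposition is invalid.

No — vertex c appears in no bag.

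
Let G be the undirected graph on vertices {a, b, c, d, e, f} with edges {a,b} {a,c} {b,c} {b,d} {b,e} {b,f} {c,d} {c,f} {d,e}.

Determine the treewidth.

A width-2 tree decomposition is:
Bags: B1 = {b, c, d}  B2 = {a, b, c}  B3 = {b, d, e}  B4 = {b, c, f}
Tree: B1–B2, B1–B3, B2–B4
Each bag holds 3 vertices, so the decomposition has width 2, which upper-bounds the treewidth. For the lower bound, the 3 vertices {b, d, e} are pairwise adjacent, and any tree decomposition puts a clique entirely inside one bag — forcing width ≥ 2. Hence tw(G) = 2 exactly.

2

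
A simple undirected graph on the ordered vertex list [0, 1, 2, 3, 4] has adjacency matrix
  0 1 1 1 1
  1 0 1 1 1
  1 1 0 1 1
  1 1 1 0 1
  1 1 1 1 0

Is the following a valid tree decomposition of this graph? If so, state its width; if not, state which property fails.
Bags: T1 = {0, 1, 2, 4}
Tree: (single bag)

A tree decomposition must satisfy three properties: every vertex lies in some bag; for every edge, both endpoints lie together in some bag; and for every vertex, the bags containing it form a connected subtree. Here vertex 3 appears in no bag, so the decomposition is invalid.

No — vertex 3 appears in no bag.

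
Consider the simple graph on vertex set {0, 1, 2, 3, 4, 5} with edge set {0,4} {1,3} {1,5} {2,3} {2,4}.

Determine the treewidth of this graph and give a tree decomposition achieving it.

The largest bag has 2 vertices, giving width 1; this decomposition certifies tw(G) ≤ 1. G has an edge, so its treewidth is at least 1. Combining the bounds, tw(G) = 1.

Treewidth 1.
One such decomposition:
Bags: B1 = {1, 5}  B2 = {1, 3}  B3 = {2, 3}  B4 = {2, 4}  B5 = {0, 4}
Tree: B1–B2, B2–B3, B3–B4, B4–B5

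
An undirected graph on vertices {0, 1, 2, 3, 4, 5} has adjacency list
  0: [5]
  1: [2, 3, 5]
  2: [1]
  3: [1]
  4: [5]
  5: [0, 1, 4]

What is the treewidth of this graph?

1

A width-1 tree decomposition is:
Bags: B1 = {1, 5}  B2 = {1, 2}  B3 = {4, 5}  B4 = {1, 3}  B5 = {0, 5}
Tree: B1–B2, B1–B3, B1–B4, B3–B5
Each bag holds 2 vertices, so the decomposition has width 1, which upper-bounds the treewidth. Since G has at least one edge (e.g. 5–1), it is not an edgeless graph, so tw(G) ≥ 1. The upper and lower bounds meet at 1, so that is the treewidth.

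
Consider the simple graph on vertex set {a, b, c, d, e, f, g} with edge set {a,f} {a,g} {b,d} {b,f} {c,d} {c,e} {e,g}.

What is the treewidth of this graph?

2

A width-2 tree decomposition is:
Bags: B1 = {a, b, f}  B2 = {a, b, d}  B3 = {a, c, d}  B4 = {a, c, e}  B5 = {a, e, g}
Tree: B1–B2, B2–B3, B3–B4, B4–B5
Every bag has size at most 3, so the width is 3 − 1 = 2 and tw(G) ≤ 2. For the lower bound, G contains the cycle a–f–b–d–c–e–g–a, so G is not a forest; only forests have treewidth ≤ 1, hence tw(G) ≥ 2. Therefore the treewidth is 2.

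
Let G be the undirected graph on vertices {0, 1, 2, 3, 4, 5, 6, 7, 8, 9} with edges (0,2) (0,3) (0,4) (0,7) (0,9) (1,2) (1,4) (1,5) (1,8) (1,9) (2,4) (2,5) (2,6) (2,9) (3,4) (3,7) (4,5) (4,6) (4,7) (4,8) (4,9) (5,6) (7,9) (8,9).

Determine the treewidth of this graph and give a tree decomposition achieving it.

Treewidth 3.
One such decomposition:
Bags: B1 = {0, 4, 7, 9}  B2 = {0, 3, 4, 7}  B3 = {0, 2, 4, 9}  B4 = {1, 2, 4, 9}  B5 = {1, 4, 8, 9}  B6 = {1, 2, 4, 5}  B7 = {2, 4, 5, 6}
Tree: B1–B2, B1–B3, B3–B4, B4–B5, B4–B6, B6–B7

The largest bag has 4 vertices, giving width 3; this decomposition certifies tw(G) ≤ 3. Conversely, {1, 4, 8, 9} is a clique of size 4, and the vertices of any clique must share a bag in every tree decomposition; so some bag has ≥ 4 vertices and tw(G) ≥ 3. Combining the bounds, tw(G) = 3.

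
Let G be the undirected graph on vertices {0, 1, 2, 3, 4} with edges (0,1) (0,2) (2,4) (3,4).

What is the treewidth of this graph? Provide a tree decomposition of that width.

Each bag holds 2 vertices, so the decomposition has width 1, which upper-bounds the treewidth. Any graph with an edge has treewidth ≥ 1, and G has the edge 1–0. Combining the bounds, tw(G) = 1.

Treewidth 1.
One optimal decomposition is:
Bags: B1 = {0, 1}  B2 = {0, 2}  B3 = {2, 4}  B4 = {3, 4}
Tree: B1–B2, B2–B3, B3–B4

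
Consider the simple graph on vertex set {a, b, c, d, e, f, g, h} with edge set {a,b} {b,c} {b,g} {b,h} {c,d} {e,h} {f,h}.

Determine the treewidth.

A width-1 tree decomposition is:
Bags: B1 = {b, c}  B2 = {b, h}  B3 = {b, g}  B4 = {e, h}  B5 = {f, h}  B6 = {c, d}  B7 = {a, b}
Tree: B1–B2, B1–B3, B2–B4, B4–B5, B1–B6, B3–B7
The largest bag has 2 vertices, giving width 1; this decomposition certifies tw(G) ≤ 1. G has an edge, so its treewidth is at least 1. Hence tw(G) = 1 exactly.

1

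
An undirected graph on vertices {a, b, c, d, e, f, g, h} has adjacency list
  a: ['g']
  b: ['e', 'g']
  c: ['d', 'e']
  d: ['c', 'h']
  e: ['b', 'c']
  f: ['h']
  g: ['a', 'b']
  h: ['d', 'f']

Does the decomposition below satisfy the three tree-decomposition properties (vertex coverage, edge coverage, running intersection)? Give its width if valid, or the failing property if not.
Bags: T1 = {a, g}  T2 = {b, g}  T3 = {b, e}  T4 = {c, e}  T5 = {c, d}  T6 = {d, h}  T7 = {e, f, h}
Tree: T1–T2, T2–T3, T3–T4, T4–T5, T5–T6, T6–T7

No — bags containing vertex e are not connected in the tree.

A tree decomposition must satisfy three properties: every vertex lies in some bag; for every edge, both endpoints lie together in some bag; and for every vertex, the bags containing it form a connected subtree. Here bags containing vertex e are not connected in the tree, so the decomposition is invalid.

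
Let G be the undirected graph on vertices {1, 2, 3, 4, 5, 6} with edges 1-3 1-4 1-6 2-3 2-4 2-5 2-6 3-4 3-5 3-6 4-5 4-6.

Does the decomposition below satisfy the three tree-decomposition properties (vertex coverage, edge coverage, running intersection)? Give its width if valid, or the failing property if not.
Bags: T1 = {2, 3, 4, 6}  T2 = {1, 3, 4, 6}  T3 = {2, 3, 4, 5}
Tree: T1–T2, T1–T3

Yes; width 3.

Checking the three conditions: (i) the bags cover all of {1, 2, 3, 4, 5, 6}; (ii) for each edge, some bag contains both endpoints; (iii) the bags containing any fixed vertex form a subtree. All hold, so the decomposition is valid with width 4 − 1 = 3.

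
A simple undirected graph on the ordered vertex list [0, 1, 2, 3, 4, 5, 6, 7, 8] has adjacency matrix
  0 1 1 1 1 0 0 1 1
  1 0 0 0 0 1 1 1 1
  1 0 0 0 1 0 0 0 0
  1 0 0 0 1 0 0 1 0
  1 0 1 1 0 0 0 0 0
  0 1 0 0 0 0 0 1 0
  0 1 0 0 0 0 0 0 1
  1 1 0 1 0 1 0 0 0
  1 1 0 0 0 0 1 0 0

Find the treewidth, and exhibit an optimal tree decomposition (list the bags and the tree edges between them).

Every bag has size at most 3, so the width is 3 − 1 = 2 and tw(G) ≤ 2. Conversely, {0, 1, 8} is a clique of size 3, and the vertices of any clique must share a bag in every tree decomposition; so some bag has ≥ 3 vertices and tw(G) ≥ 2. Hence tw(G) = 2 exactly.

Treewidth 2.
Bags: B1 = {1, 5, 7}  B2 = {0, 1, 7}  B3 = {0, 1, 8}  B4 = {0, 3, 7}  B5 = {0, 3, 4}  B6 = {1, 6, 8}  B7 = {0, 2, 4}
Tree: B1–B2, B2–B3, B2–B4, B4–B5, B3–B6, B5–B7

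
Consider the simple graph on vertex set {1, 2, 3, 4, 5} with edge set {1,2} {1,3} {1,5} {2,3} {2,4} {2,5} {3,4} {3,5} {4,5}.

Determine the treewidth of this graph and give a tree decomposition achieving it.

Each bag holds 4 vertices, so the decomposition has width 3, which upper-bounds the treewidth. For the lower bound, the 4 vertices {1, 2, 3, 5} are pairwise adjacent, and any tree decomposition puts a clique entirely inside one bag — forcing width ≥ 3. The upper and lower bounds meet at 3, so that is the treewidth.

Treewidth 3.
One optimal decomposition is:
Bags: B1 = {1, 2, 3, 5}  B2 = {2, 3, 4, 5}
Tree: B1–B2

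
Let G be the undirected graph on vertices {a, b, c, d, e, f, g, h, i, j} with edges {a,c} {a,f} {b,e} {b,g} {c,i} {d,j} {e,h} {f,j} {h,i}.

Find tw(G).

A width-1 tree decomposition is:
Bags: B1 = {d, j}  B2 = {f, j}  B3 = {a, f}  B4 = {a, c}  B5 = {c, i}  B6 = {h, i}  B7 = {e, h}  B8 = {b, e}  B9 = {b, g}
Tree: B1–B2, B2–B3, B3–B4, B4–B5, B5–B6, B6–B7, B7–B8, B8–B9
Each bag holds 2 vertices, so the decomposition has width 1, which upper-bounds the treewidth. Since G has at least one edge (e.g. d–j), it is not an edgeless graph, so tw(G) ≥ 1. Therefore the treewidth is 1.

1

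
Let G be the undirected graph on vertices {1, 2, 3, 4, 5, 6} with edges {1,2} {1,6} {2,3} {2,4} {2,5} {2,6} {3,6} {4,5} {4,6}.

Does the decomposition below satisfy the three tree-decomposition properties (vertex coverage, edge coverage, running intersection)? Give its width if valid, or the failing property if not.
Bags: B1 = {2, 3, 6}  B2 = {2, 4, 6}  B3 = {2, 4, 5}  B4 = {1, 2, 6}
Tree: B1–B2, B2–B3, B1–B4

Every vertex of G appears in some bag (union = {1, 2, 3, 4, 5, 6}); every edge is covered by a bag; and for each vertex v the set of bags containing v is connected in the bag tree. The decomposition is therefore valid. The largest bag has 3 vertices, so the width is 2.

Yes; width 2.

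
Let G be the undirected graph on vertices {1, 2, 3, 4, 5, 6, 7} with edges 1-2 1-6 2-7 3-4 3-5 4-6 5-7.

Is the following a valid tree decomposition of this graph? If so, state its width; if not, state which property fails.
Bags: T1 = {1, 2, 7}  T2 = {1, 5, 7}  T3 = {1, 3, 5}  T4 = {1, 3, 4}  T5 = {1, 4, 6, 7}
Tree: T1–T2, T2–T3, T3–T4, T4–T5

A tree decomposition must satisfy three properties: every vertex lies in some bag; for every edge, both endpoints lie together in some bag; and for every vertex, the bags containing it form a connected subtree. Here bags containing vertex 7 are not connected in the tree, so the decomposition is invalid.

No — bags containing vertex 7 are not connected in the tree.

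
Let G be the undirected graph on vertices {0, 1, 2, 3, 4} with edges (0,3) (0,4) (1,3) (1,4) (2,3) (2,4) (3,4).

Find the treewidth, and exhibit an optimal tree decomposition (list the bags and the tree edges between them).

Treewidth 2.
Bags: B1 = {2, 3, 4}  B2 = {0, 3, 4}  B3 = {1, 3, 4}
Tree: B1–B2, B2–B3

Every bag has size at most 3, so the width is 3 − 1 = 2 and tw(G) ≤ 2. For the lower bound, the 3 vertices {0, 3, 4} are pairwise adjacent, and any tree decomposition puts a clique entirely inside one bag — forcing width ≥ 2. Therefore the treewidth is 2.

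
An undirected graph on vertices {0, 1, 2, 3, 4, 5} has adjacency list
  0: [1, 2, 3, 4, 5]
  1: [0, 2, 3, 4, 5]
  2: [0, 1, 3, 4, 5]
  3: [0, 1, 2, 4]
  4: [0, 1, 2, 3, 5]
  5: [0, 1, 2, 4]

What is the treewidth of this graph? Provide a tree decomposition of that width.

Treewidth 4.
One optimal decomposition is:
Bags: B1 = {0, 1, 2, 4, 5}  B2 = {0, 1, 2, 3, 4}
Tree: B1–B2

Every bag has size at most 5, so the width is 5 − 1 = 4 and tw(G) ≤ 4. For the lower bound, the 5 vertices {0, 1, 2, 3, 4} are pairwise adjacent, and any tree decomposition puts a clique entirely inside one bag — forcing width ≥ 4. Hence tw(G) = 4 exactly.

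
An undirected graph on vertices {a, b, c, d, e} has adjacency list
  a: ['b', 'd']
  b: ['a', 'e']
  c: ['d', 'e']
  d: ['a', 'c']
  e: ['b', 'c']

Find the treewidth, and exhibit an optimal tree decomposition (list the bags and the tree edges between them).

The largest bag has 3 vertices, giving width 2; this decomposition certifies tw(G) ≤ 2. The edges b–a–d–c–e–b form a cycle, so G is not a tree and its treewidth is at least 2. Combining the bounds, tw(G) = 2.

Treewidth 2.
One optimal decomposition is:
Bags: B1 = {a, b, d}  B2 = {b, c, d}  B3 = {b, c, e}
Tree: B1–B2, B2–B3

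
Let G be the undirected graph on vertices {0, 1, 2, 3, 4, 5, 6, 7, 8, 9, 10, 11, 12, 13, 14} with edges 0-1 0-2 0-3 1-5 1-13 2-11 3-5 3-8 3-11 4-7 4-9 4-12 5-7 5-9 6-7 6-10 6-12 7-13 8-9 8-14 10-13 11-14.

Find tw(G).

A width-3 tree decomposition is:
Bags: B1 = {6, 10, 12, 13}  B2 = {6, 7, 12, 13}  B3 = {4, 7, 12, 13}  B4 = {1, 4, 7, 13}  B5 = {1, 4, 5, 7}  B6 = {1, 4, 5, 9}  B7 = {0, 1, 5, 9}  B8 = {0, 3, 5, 9}  B9 = {0, 3, 8, 9}  B10 = {0, 2, 3, 8}  B11 = {2, 3, 8, 11}  B12 = {2, 8, 11, 14}
Tree: B1–B2, B2–B3, B3–B4, B4–B5, B5–B6, B6–B7, B7–B8, B8–B9, B9–B10, B10–B11, B11–B12
Each bag holds 4 vertices, so the decomposition has width 3, which upper-bounds the treewidth. For the lower bound: the 4 vertex sets {6,10,12}, {13}, {7}, {1,4,5,9} are disjoint, each induces a connected subgraph, and every pair is joined by at least one edge of G. Contracting each set to a single vertex therefore yields K_{4} as a minor, and since treewidth is minor-monotone, tw(G) ≥ tw(K_{4}) = 3. Hence tw(G) = 3 exactly.

3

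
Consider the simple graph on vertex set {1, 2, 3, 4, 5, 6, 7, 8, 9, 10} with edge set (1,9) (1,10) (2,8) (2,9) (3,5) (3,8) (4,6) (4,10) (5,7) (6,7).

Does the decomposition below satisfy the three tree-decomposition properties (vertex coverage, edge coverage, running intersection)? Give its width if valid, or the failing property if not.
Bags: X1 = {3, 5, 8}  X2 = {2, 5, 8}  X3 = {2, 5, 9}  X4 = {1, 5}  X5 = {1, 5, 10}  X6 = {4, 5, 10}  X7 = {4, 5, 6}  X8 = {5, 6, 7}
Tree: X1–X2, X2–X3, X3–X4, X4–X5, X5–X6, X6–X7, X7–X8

No — edge (9,1) lies in no bag.

A tree decomposition must satisfy three properties: every vertex lies in some bag; for every edge, both endpoints lie together in some bag; and for every vertex, the bags containing it form a connected subtree. Here edge (9,1) lies in no bag, so the decomposition is invalid.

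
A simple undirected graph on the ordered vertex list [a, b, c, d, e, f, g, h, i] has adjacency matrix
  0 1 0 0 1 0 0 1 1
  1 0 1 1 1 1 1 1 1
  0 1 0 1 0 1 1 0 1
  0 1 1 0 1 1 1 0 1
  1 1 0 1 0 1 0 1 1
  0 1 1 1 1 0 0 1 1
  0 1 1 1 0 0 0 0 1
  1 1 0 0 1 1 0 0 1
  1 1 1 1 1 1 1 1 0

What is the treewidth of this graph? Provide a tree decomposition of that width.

Every bag has size at most 5, so the width is 5 − 1 = 4 and tw(G) ≤ 4. Conversely, {b, d, e, f, i} is a clique of size 5, and the vertices of any clique must share a bag in every tree decomposition; so some bag has ≥ 5 vertices and tw(G) ≥ 4. Combining the bounds, tw(G) = 4.

Treewidth 4.
Bags: B1 = {b, d, e, f, i}  B2 = {b, c, d, f, i}  B3 = {b, e, f, h, i}  B4 = {b, c, d, g, i}  B5 = {a, b, e, h, i}
Tree: B1–B2, B1–B3, B2–B4, B3–B5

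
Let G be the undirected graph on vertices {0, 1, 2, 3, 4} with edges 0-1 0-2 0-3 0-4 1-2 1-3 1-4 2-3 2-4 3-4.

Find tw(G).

4

A width-4 tree decomposition is:
Bags: B1 = {0, 1, 2, 3, 4}
Tree: (single bag)
With just one bag of size 5, the width is 5 − 1 = 4, so tw(G) ≤ 4. For the lower bound, the 5 vertices {0, 1, 2, 3, 4} are pairwise adjacent, and any tree decomposition puts a clique entirely inside one bag — forcing width ≥ 4. Combining the bounds, tw(G) = 4.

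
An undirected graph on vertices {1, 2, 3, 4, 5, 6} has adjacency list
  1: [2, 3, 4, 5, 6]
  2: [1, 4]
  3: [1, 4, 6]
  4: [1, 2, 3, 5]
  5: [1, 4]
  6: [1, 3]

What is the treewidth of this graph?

A width-2 tree decomposition is:
Bags: B1 = {1, 2, 4}  B2 = {1, 4, 5}  B3 = {1, 3, 4}  B4 = {1, 3, 6}
Tree: B1–B2, B1–B3, B3–B4
The largest bag has 3 vertices, giving width 2; this decomposition certifies tw(G) ≤ 2. On the other hand G contains the 3-clique {1, 2, 4}. A clique must lie in a single bag of any decomposition, so no decomposition can have width below 2. Therefore the treewidth is 2.

2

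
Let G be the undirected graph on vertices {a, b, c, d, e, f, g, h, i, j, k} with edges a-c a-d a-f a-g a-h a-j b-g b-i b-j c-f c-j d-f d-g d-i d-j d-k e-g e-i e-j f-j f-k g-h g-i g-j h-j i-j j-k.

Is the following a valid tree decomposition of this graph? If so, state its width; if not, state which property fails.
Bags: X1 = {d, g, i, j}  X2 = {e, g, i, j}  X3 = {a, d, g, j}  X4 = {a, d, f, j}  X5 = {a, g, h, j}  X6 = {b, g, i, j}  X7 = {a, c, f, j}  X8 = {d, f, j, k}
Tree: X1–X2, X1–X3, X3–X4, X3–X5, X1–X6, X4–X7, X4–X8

Checking the three conditions: (i) the bags cover all of {a, b, c, d, e, f, g, h, i, j, k}; (ii) for each edge, some bag contains both endpoints; (iii) the bags containing any fixed vertex form a subtree. All hold, so the decomposition is valid with width 4 − 1 = 3.

Yes; width 3.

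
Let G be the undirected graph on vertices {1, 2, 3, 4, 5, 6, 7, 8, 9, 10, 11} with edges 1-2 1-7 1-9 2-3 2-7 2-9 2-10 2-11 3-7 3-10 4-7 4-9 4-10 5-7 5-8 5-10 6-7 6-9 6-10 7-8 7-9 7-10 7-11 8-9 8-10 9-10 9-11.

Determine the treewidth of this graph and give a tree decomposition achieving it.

Every bag has size at most 4, so the width is 4 − 1 = 3 and tw(G) ≤ 3. Conversely, {1, 2, 7, 9} is a clique of size 4, and the vertices of any clique must share a bag in every tree decomposition; so some bag has ≥ 4 vertices and tw(G) ≥ 3. The upper and lower bounds meet at 3, so that is the treewidth.

Treewidth 3.
Bags: B1 = {2, 7, 9, 10}  B2 = {7, 8, 9, 10}  B3 = {1, 2, 7, 9}  B4 = {4, 7, 9, 10}  B5 = {5, 7, 8, 10}  B6 = {2, 3, 7, 10}  B7 = {6, 7, 9, 10}  B8 = {2, 7, 9, 11}
Tree: B1–B2, B1–B3, B1–B4, B2–B5, B1–B6, B1–B7, B1–B8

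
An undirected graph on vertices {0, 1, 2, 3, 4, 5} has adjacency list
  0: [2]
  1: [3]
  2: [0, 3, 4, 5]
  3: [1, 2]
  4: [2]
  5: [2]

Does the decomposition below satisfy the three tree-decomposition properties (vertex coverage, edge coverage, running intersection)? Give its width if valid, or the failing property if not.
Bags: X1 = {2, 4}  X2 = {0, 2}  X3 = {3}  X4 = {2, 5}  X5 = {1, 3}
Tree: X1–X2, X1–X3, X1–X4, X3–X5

No — edge (2,3) lies in no bag.

A tree decomposition must satisfy three properties: every vertex lies in some bag; for every edge, both endpoints lie together in some bag; and for every vertex, the bags containing it form a connected subtree. Here edge (2,3) lies in no bag, so the decomposition is invalid.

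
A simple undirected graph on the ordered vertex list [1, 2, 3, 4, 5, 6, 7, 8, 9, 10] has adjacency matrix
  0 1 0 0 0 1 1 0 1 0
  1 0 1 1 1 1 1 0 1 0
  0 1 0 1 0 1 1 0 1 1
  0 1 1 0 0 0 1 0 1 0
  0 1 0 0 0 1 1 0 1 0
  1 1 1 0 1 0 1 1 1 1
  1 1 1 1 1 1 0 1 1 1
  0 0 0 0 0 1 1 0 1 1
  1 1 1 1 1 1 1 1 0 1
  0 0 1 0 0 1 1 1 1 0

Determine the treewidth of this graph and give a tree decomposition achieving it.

Treewidth 4.
One optimal decomposition is:
Bags: B1 = {2, 3, 6, 7, 9}  B2 = {3, 6, 7, 9, 10}  B3 = {1, 2, 6, 7, 9}  B4 = {2, 5, 6, 7, 9}  B5 = {6, 7, 8, 9, 10}  B6 = {2, 3, 4, 7, 9}
Tree: B1–B2, B1–B3, B1–B4, B2–B5, B1–B6

The largest bag has 5 vertices, giving width 4; this decomposition certifies tw(G) ≤ 4. Conversely, {2, 3, 4, 7, 9} is a clique of size 5, and the vertices of any clique must share a bag in every tree decomposition; so some bag has ≥ 5 vertices and tw(G) ≥ 4. Therefore the treewidth is 4.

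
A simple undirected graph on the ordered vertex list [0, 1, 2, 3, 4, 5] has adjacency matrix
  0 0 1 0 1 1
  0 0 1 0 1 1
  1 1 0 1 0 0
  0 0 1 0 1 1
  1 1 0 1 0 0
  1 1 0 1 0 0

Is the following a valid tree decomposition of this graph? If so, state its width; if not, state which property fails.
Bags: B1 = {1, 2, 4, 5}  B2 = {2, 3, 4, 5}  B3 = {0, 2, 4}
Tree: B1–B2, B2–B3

A tree decomposition must satisfy three properties: every vertex lies in some bag; for every edge, both endpoints lie together in some bag; and for every vertex, the bags containing it form a connected subtree. Here edge (5,0) lies in no bag, so the decomposition is invalid.

No — edge (5,0) lies in no bag.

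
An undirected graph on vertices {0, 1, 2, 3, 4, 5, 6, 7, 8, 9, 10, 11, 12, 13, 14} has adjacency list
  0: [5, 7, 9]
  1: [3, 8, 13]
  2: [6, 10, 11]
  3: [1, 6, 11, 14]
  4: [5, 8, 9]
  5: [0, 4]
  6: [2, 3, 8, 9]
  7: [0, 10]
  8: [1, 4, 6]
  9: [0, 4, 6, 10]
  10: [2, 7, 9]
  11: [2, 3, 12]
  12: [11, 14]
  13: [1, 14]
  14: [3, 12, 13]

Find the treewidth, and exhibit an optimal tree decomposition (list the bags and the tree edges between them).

Every bag has size at most 4, so the width is 4 − 1 = 3 and tw(G) ≤ 3. For the lower bound: the 4 vertex sets {12,13,14}, {1}, {3}, {2,6,8,11} are disjoint, each induces a connected subgraph, and every pair is joined by at least one edge of G. Contracting each set to a single vertex therefore yields K_{4} as a minor, and since treewidth is minor-monotone, tw(G) ≥ tw(K_{4}) = 3. The upper and lower bounds meet at 3, so that is the treewidth.

Treewidth 3.
One such decomposition:
Bags: B1 = {1, 12, 13, 14}  B2 = {1, 3, 12, 14}  B3 = {1, 3, 11, 12}  B4 = {1, 3, 8, 11}  B5 = {3, 6, 8, 11}  B6 = {2, 6, 8, 11}  B7 = {2, 4, 6, 8}  B8 = {2, 4, 6, 9}  B9 = {2, 4, 9, 10}  B10 = {4, 5, 9, 10}  B11 = {0, 5, 9, 10}  B12 = {0, 5, 7, 10}
Tree: B1–B2, B2–B3, B3–B4, B4–B5, B5–B6, B6–B7, B7–B8, B8–B9, B9–B10, B10–B11, B11–B12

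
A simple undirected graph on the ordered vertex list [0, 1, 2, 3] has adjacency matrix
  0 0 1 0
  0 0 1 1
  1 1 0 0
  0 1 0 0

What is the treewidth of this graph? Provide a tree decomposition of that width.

Treewidth 1.
One optimal decomposition is:
Bags: B1 = {1, 3}  B2 = {1, 2}  B3 = {0, 2}
Tree: B1–B2, B2–B3

The largest bag has 2 vertices, giving width 1; this decomposition certifies tw(G) ≤ 1. Any graph with an edge has treewidth ≥ 1, and G has the edge 3–1. Therefore the treewidth is 1.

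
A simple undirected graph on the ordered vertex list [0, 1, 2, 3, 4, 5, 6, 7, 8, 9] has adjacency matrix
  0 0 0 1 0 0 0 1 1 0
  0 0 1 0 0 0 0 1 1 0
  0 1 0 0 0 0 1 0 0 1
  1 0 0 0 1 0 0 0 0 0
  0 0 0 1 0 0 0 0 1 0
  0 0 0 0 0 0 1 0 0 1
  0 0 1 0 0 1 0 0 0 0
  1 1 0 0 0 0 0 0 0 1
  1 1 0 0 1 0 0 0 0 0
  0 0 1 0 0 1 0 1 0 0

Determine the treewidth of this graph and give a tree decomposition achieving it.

Every bag has size at most 3, so the width is 3 − 1 = 2 and tw(G) ≤ 2. The edges 5–6–2–9–5 form a cycle, so G is not a tree and its treewidth is at least 2. Hence tw(G) = 2 exactly.

Treewidth 2.
One optimal decomposition is:
Bags: B1 = {5, 6, 9}  B2 = {2, 6, 9}  B3 = {2, 7, 9}  B4 = {1, 2, 7}  B5 = {0, 1, 7}  B6 = {0, 1, 8}  B7 = {0, 3, 8}  B8 = {3, 4, 8}
Tree: B1–B2, B2–B3, B3–B4, B4–B5, B5–B6, B6–B7, B7–B8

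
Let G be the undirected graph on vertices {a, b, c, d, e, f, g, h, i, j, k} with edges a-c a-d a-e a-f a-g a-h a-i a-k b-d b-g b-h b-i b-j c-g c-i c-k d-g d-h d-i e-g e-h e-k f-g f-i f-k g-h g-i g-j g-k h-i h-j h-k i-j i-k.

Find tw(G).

4

A width-4 tree decomposition is:
Bags: B1 = {a, g, h, i, k}  B2 = {a, f, g, i, k}  B3 = {a, c, g, i, k}  B4 = {a, d, g, h, i}  B5 = {b, d, g, h, i}  B6 = {b, g, h, i, j}  B7 = {a, e, g, h, k}
Tree: B1–B2, B1–B3, B1–B4, B4–B5, B5–B6, B1–B7
The largest bag has 5 vertices, giving width 4; this decomposition certifies tw(G) ≤ 4. Conversely, {a, e, g, h, k} is a clique of size 5, and the vertices of any clique must share a bag in every tree decomposition; so some bag has ≥ 5 vertices and tw(G) ≥ 4. The upper and lower bounds meet at 4, so that is the treewidth.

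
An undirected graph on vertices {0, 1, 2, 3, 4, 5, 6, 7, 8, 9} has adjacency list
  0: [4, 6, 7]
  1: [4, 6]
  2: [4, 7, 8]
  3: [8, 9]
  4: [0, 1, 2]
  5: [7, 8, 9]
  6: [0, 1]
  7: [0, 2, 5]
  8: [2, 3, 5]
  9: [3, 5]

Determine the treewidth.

A width-2 tree decomposition is:
Bags: B1 = {1, 4, 6}  B2 = {0, 4, 6}  B3 = {0, 2, 4}  B4 = {0, 2, 7}  B5 = {2, 7, 8}  B6 = {5, 7, 8}  B7 = {3, 5, 8}  B8 = {3, 5, 9}
Tree: B1–B2, B2–B3, B3–B4, B4–B5, B5–B6, B6–B7, B7–B8
Each bag holds 3 vertices, so the decomposition has width 2, which upper-bounds the treewidth. The edges 1–6–0–4–1 form a cycle, so G is not a tree and its treewidth is at least 2. Hence tw(G) = 2 exactly.

2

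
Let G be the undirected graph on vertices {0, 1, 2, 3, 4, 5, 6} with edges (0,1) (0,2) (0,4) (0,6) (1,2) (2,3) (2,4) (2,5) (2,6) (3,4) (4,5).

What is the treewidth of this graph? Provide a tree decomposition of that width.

Treewidth 2.
Bags: B1 = {0, 1, 2}  B2 = {0, 2, 4}  B3 = {2, 4, 5}  B4 = {0, 2, 6}  B5 = {2, 3, 4}
Tree: B1–B2, B2–B3, B1–B4, B2–B5

Every bag has size at most 3, so the width is 3 − 1 = 2 and tw(G) ≤ 2. For the lower bound, the 3 vertices {0, 1, 2} are pairwise adjacent, and any tree decomposition puts a clique entirely inside one bag — forcing width ≥ 2. Therefore the treewidth is 2.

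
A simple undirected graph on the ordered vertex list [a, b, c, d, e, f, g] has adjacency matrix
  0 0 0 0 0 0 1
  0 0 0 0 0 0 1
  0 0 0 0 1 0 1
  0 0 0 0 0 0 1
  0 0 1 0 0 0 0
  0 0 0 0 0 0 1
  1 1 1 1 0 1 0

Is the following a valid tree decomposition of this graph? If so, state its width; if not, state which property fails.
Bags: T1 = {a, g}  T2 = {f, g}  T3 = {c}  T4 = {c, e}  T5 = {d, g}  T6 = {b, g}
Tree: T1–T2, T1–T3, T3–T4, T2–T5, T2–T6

No — edge (g,c) lies in no bag.

A tree decomposition must satisfy three properties: every vertex lies in some bag; for every edge, both endpoints lie together in some bag; and for every vertex, the bags containing it form a connected subtree. Here edge (g,c) lies in no bag, so the decomposition is invalid.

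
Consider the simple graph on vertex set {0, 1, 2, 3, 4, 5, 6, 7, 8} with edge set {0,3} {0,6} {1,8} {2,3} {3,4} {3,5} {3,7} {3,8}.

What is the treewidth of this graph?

1

A width-1 tree decomposition is:
Bags: B1 = {0, 3}  B2 = {3, 8}  B3 = {1, 8}  B4 = {3, 5}  B5 = {2, 3}  B6 = {0, 6}  B7 = {3, 7}  B8 = {3, 4}
Tree: B1–B2, B2–B3, B1–B4, B1–B5, B1–B6, B5–B7, B2–B8
Each bag holds 2 vertices, so the decomposition has width 1, which upper-bounds the treewidth. Any graph with an edge has treewidth ≥ 1, and G has the edge 0–3. Combining the bounds, tw(G) = 1.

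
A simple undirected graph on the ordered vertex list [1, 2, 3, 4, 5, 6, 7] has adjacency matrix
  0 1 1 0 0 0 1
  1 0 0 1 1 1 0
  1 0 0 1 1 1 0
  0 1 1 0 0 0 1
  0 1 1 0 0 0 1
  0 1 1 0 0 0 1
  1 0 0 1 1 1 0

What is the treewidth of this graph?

A width-3 tree decomposition is:
Bags: B1 = {2, 3, 4, 7}  B2 = {2, 3, 6, 7}  B3 = {1, 2, 3, 7}  B4 = {2, 3, 5, 7}
Tree: B1–B2, B2–B3, B3–B4
Every bag has size at most 4, so the width is 4 − 1 = 3 and tw(G) ≤ 3. For the lower bound: the 4 vertex sets {4,7}, {2,6}, {3}, {1} are disjoint, each induces a connected subgraph, and every pair is joined by at least one edge of G. Contracting each set to a single vertex therefore yields K_{4} as a minor, and since treewidth is minor-monotone, tw(G) ≥ tw(K_{4}) = 3. Hence tw(G) = 3 exactly.

3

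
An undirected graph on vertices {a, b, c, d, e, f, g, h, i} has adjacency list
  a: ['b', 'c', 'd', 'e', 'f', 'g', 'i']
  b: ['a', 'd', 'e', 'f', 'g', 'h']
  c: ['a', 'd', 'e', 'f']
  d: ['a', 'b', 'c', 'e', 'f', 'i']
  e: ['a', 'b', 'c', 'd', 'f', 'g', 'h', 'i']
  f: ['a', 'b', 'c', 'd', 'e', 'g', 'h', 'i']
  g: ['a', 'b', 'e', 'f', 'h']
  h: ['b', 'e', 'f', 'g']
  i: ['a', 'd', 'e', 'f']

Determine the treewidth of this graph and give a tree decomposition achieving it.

Treewidth 4.
Bags: B1 = {a, b, e, f, g}  B2 = {a, b, d, e, f}  B3 = {b, e, f, g, h}  B4 = {a, d, e, f, i}  B5 = {a, c, d, e, f}
Tree: B1–B2, B1–B3, B2–B4, B4–B5

Every bag has size at most 5, so the width is 5 − 1 = 4 and tw(G) ≤ 4. For the lower bound, the 5 vertices {b, e, f, g, h} are pairwise adjacent, and any tree decomposition puts a clique entirely inside one bag — forcing width ≥ 4. The upper and lower bounds meet at 4, so that is the treewidth.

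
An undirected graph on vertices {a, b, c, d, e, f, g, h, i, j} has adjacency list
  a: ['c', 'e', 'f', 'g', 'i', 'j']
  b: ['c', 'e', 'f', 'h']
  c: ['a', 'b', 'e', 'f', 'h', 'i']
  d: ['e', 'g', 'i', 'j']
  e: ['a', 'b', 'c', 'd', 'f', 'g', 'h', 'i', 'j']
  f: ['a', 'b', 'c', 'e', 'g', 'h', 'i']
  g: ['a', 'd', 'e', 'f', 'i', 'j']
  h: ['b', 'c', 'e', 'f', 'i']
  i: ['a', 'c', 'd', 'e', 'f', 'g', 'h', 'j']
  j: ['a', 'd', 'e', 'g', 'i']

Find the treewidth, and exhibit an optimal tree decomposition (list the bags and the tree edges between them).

Every bag has size at most 5, so the width is 5 − 1 = 4 and tw(G) ≤ 4. For the lower bound, the 5 vertices {b, c, e, f, h} are pairwise adjacent, and any tree decomposition puts a clique entirely inside one bag — forcing width ≥ 4. Combining the bounds, tw(G) = 4.

Treewidth 4.
One optimal decomposition is:
Bags: B1 = {a, e, f, g, i}  B2 = {a, c, e, f, i}  B3 = {c, e, f, h, i}  B4 = {a, e, g, i, j}  B5 = {b, c, e, f, h}  B6 = {d, e, g, i, j}
Tree: B1–B2, B2–B3, B1–B4, B3–B5, B4–B6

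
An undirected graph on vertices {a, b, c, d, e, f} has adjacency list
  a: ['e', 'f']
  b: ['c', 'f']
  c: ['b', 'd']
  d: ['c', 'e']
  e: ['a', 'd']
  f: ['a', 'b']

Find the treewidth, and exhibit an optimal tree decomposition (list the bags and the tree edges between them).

Treewidth 2.
One optimal decomposition is:
Bags: B1 = {a, e, f}  B2 = {b, e, f}  B3 = {b, c, e}  B4 = {c, d, e}
Tree: B1–B2, B2–B3, B3–B4

Each bag holds 3 vertices, so the decomposition has width 2, which upper-bounds the treewidth. The edges e–a–f–b–c–d–e form a cycle, so G is not a tree and its treewidth is at least 2. The upper and lower bounds meet at 2, so that is the treewidth.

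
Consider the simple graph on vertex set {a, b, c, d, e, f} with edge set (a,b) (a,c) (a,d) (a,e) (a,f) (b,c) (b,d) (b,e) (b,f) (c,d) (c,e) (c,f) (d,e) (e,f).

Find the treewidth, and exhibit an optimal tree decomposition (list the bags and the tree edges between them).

Every bag has size at most 5, so the width is 5 − 1 = 4 and tw(G) ≤ 4. Conversely, {a, b, c, d, e} is a clique of size 5, and the vertices of any clique must share a bag in every tree decomposition; so some bag has ≥ 5 vertices and tw(G) ≥ 4. Therefore the treewidth is 4.

Treewidth 4.
One such decomposition:
Bags: B1 = {a, b, c, e, f}  B2 = {a, b, c, d, e}
Tree: B1–B2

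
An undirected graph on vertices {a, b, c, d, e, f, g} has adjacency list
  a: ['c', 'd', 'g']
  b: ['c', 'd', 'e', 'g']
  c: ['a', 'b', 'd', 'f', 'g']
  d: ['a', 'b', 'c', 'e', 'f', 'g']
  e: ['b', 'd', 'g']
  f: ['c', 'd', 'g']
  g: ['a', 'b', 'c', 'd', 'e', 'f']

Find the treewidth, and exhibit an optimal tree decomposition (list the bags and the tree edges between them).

The largest bag has 4 vertices, giving width 3; this decomposition certifies tw(G) ≤ 3. For the lower bound, the 4 vertices {b, d, e, g} are pairwise adjacent, and any tree decomposition puts a clique entirely inside one bag — forcing width ≥ 3. Hence tw(G) = 3 exactly.

Treewidth 3.
One such decomposition:
Bags: B1 = {c, d, f, g}  B2 = {a, c, d, g}  B3 = {b, c, d, g}  B4 = {b, d, e, g}
Tree: B1–B2, B2–B3, B3–B4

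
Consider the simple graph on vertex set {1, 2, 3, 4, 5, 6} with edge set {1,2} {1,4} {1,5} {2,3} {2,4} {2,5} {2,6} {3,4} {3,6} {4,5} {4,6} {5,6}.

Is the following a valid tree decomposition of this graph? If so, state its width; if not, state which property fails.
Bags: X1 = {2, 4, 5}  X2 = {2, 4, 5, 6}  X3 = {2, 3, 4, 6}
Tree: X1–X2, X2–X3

A tree decomposition must satisfy three properties: every vertex lies in some bag; for every edge, both endpoints lie together in some bag; and for every vertex, the bags containing it form a connected subtree. Here vertex 1 appears in no bag, so the decomposition is invalid.

No — vertex 1 appears in no bag.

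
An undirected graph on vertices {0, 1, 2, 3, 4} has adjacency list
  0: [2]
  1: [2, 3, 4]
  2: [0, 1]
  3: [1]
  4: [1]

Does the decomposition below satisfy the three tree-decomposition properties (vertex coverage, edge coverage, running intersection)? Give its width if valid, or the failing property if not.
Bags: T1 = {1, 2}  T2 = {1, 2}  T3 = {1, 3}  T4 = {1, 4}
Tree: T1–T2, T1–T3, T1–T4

No — vertex 0 appears in no bag.

A tree decomposition must satisfy three properties: every vertex lies in some bag; for every edge, both endpoints lie together in some bag; and for every vertex, the bags containing it form a connected subtree. Here vertex 0 appears in no bag, so the decomposition is invalid.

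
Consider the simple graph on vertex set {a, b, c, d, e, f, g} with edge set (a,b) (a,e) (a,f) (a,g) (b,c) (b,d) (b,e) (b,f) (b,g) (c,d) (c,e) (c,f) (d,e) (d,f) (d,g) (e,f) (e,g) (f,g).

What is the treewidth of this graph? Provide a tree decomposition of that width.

Treewidth 4.
Bags: B1 = {a, b, e, f, g}  B2 = {b, d, e, f, g}  B3 = {b, c, d, e, f}
Tree: B1–B2, B2–B3

The largest bag has 5 vertices, giving width 4; this decomposition certifies tw(G) ≤ 4. Conversely, {b, d, e, f, g} is a clique of size 5, and the vertices of any clique must share a bag in every tree decomposition; so some bag has ≥ 5 vertices and tw(G) ≥ 4. Hence tw(G) = 4 exactly.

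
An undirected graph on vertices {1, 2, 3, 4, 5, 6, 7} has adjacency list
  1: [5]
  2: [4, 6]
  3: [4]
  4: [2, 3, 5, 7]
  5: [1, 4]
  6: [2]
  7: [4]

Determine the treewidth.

A width-1 tree decomposition is:
Bags: B1 = {2, 4}  B2 = {2, 6}  B3 = {4, 5}  B4 = {1, 5}  B5 = {3, 4}  B6 = {4, 7}
Tree: B1–B2, B1–B3, B3–B4, B1–B5, B1–B6
Each bag holds 2 vertices, so the decomposition has width 1, which upper-bounds the treewidth. Any graph with an edge has treewidth ≥ 1, and G has the edge 4–2. Combining the bounds, tw(G) = 1.

1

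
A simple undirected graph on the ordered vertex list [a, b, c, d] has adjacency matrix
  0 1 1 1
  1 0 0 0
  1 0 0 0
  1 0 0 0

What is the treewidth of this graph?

A width-1 tree decomposition is:
Bags: B1 = {a, b}  B2 = {a, d}  B3 = {a, c}
Tree: B1–B2, B2–B3
Each bag holds 2 vertices, so the decomposition has width 1, which upper-bounds the treewidth. Since G has at least one edge (e.g. a–b), it is not an edgeless graph, so tw(G) ≥ 1. The upper and lower bounds meet at 1, so that is the treewidth.

1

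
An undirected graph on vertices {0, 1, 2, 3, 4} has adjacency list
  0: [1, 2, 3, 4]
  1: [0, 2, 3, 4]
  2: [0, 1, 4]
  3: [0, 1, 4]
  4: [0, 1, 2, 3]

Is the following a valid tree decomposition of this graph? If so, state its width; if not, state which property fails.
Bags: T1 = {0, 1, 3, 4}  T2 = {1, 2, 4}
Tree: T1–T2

No — edge (0,2) lies in no bag.

A tree decomposition must satisfy three properties: every vertex lies in some bag; for every edge, both endpoints lie together in some bag; and for every vertex, the bags containing it form a connected subtree. Here edge (0,2) lies in no bag, so the decomposition is invalid.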